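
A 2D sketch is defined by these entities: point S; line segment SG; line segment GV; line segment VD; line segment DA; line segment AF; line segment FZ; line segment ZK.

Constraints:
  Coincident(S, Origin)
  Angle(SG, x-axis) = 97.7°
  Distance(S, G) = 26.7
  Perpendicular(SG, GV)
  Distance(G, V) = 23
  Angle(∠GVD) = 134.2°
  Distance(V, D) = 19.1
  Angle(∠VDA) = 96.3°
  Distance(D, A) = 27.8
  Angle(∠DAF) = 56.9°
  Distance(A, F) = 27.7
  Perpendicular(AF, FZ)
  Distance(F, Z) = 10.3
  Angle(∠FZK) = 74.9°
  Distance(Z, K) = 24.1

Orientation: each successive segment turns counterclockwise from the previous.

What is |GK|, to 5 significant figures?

36.468

S is at the origin; SG runs at 97.7° with length 26.7, so G = (-3.5774, 26.459). SG is perpendicular to GV, so GV runs at -172.30°; with |GV| = 23.0, V = (-26.370, 23.378). ∠GVD = 134.2° gives VD at -126.50° from the x-axis; with |VD| = 19.1, D = (-37.731, 8.0239). ∠VDA = 96.3° gives DA at -42.800° from the x-axis; with |DA| = 27.8, A = (-17.333, -10.865). ∠DAF = 56.9° gives AF at 80.300° from the x-axis; with |AF| = 27.7, F = (-12.666, 16.439). The perpendicularity gives FZ at right angles to AF, so FZ runs at 170.30°; with |FZ| = 10.3, Z = (-22.819, 18.175). ∠FZK = 74.9° gives ZK at -84.600° from the x-axis; with |ZK| = 24.1, K = (-20.551, -5.8182). Then |GK| = |K − G| = 36.468.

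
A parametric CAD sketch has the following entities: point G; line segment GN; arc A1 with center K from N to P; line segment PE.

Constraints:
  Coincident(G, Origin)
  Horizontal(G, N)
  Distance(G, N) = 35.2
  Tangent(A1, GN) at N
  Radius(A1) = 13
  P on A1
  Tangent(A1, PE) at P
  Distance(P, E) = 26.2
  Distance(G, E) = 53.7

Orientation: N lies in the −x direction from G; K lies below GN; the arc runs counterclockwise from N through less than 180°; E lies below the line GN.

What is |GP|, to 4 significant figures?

50.38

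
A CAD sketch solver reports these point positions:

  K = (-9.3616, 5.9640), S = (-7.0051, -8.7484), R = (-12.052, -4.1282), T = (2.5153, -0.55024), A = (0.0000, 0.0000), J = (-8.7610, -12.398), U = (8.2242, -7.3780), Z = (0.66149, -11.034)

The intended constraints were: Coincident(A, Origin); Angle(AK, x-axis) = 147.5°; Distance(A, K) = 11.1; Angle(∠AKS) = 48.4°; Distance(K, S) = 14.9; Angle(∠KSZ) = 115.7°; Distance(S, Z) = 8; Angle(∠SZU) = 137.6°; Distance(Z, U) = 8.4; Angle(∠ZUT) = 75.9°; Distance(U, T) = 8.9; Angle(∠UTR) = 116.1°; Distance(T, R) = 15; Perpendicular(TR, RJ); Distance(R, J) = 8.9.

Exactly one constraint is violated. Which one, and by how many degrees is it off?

Perpendicular(TR, RJ) — off by 7.90°.

A = (0.00, 0.00) ✓; AK at 147.5° ✓; |AK| = 11.10 ✓; ∠AKS = 48.40° ✓; |KS| = 14.90 ✓; ∠KSZ = 115.7° ✓; |SZ| = 8.000 ✓; ∠SZU = 137.6° ✓; |ZU| = 8.400 ✓; ∠ZUT = 75.90° ✓; |UT| = 8.900 ✓; ∠UTR = 116.1° ✓; |TR| = 15.00 ✓; ∠(TR, RJ) = 97.90° ✗; |RJ| = 8.901 ✓.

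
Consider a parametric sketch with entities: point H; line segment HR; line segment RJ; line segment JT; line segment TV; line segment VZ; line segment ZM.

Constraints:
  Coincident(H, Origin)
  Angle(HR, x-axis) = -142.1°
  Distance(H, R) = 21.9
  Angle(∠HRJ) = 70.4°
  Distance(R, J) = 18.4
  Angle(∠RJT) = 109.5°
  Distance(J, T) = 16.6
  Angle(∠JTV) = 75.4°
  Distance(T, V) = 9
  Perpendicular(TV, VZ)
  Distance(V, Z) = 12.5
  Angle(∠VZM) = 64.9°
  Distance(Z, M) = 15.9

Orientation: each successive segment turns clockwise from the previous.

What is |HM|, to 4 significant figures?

24.22

H is at the origin; HR runs at -142.1° with length 21.9, so R = (-17.28, -13.45). ∠HRJ = 70.4° gives RJ at 108.3° from the x-axis; with |RJ| = 18.4, J = (-23.06, 4.017). ∠RJT = 109.5° gives JT at 37.80° from the x-axis; with |JT| = 16.6, T = (-9.942, 14.19). ∠JTV = 75.4° gives TV at -66.80° from the x-axis; with |TV| = 9.0, V = (-6.396, 5.919). TV ⟂ VZ, so VZ runs at -156.8°; with |VZ| = 12.5, Z = (-17.89, 0.9943). ∠VZM = 64.9° gives ZM at 88.10° from the x-axis; with |ZM| = 15.9, M = (-17.36, 16.89). Then |HM| = |M − H| = 24.22.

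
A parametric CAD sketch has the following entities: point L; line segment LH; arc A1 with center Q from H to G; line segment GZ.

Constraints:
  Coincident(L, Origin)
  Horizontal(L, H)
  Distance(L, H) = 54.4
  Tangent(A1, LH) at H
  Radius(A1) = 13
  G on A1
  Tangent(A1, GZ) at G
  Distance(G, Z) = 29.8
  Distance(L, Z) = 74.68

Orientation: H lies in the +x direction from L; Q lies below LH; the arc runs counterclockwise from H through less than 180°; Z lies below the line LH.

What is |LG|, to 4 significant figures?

47.84

L is at the origin; LH is horizontal with |LH| = 54.4 and H on the +x side, so H = (54.40, 0.000). Tangency of A1 to LH means the radius QH is perpendicular to LH, so Q = H + (0, -13) = (54.40, -13.00). Since QG ⟂ GZ (tangency), |QZ| = √(13.0² + 29.8²) = 32.51 regardless of where G sits on A1. So Z lies on both circle(L, 74.68) and circle(Q, 32.51); the below-LH intersection is Z = (59.52, -45.11). G is the foot of the tangent from Z: G = (43.45, -20.01).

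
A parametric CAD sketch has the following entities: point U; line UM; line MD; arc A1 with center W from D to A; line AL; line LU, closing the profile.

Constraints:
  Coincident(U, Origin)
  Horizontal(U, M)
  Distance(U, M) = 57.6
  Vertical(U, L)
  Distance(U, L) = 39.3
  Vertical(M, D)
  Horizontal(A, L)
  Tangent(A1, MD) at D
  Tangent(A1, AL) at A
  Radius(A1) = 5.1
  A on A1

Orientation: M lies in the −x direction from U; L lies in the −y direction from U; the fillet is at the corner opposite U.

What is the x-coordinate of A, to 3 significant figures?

-52.5

U is at the origin; U and M share the same y with |UM| = 57.6 and M on the −x side, so M = (-57.6, 0.00). U and L share the same x with |UL| = 39.3 and L on the −y side, so L = (0.00, -39.3). The virtual corner opposite U is at (-57.6, -39.3). Tangency of A1 to MD means the radius WD is perpendicular to MD and A1 meets AL tangentially, so WA is at right angles to AL, with radius 5.1, so the center W sits 5.1 in from both sides at W = (-52.5, -34.2). That places the tangent points at D = (-57.6, -34.2) on MD and A = (-52.5, -39.3) on AL. So A.x = -52.5.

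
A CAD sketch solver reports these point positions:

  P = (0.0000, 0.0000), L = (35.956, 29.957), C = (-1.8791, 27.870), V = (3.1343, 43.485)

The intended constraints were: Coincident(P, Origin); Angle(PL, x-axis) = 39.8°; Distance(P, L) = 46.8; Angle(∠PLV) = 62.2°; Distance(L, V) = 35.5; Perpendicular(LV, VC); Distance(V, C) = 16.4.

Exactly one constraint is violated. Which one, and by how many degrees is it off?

Perpendicular(LV, VC) — off by 4.60°.

P = (0.00, 0.00) ✓; PL at 39.80° ✓; |PL| = 46.80 ✓; ∠PLV = 62.20° ✓; |LV| = 35.50 ✓; ∠(LV, VC) = 94.60° ✗; |VC| = 16.40 ✓.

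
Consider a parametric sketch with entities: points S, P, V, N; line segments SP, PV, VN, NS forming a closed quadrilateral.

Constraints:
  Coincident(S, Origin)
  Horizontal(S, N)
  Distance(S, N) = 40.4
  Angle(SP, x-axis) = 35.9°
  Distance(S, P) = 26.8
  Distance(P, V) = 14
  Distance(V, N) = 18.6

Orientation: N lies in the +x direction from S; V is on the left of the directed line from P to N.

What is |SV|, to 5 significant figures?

39.807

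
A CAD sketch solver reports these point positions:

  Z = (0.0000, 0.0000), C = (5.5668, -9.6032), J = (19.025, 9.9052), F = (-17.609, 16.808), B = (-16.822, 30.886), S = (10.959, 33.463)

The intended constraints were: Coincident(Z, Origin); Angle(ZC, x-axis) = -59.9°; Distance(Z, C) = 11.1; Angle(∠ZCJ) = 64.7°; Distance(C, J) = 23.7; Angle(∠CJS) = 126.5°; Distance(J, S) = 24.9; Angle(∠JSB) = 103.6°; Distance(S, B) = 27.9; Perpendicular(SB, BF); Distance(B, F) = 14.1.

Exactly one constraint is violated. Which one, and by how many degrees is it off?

Perpendicular(SB, BF) — off by 8.50°.

Z = (0.00, 0.00) ✓; ZC at -59.90° ✓; |ZC| = 11.10 ✓; ∠ZCJ = 64.70° ✓; |CJ| = 23.70 ✓; ∠CJS = 126.5° ✓; |JS| = 24.90 ✓; ∠JSB = 103.6° ✓; |SB| = 27.90 ✓; ∠(SB, BF) = 81.50° ✗; |BF| = 14.10 ✓.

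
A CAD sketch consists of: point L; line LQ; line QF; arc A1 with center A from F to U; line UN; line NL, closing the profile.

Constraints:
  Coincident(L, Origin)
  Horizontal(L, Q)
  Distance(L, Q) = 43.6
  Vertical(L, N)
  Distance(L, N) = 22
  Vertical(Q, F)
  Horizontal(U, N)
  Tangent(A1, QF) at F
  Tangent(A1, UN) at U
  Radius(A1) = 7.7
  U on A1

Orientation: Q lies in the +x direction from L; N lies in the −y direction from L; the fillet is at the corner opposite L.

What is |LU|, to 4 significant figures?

42.10

L is at the origin; L and Q share the same y with |LQ| = 43.6 and Q on the +x side, so Q = (43.60, 0.000). LN is vertical with |LN| = 22.0 and N on the −y side, so N = (0.000, -22.00). The virtual corner opposite L is at (43.60, -22.00). Since A1 is tangent to QF there, AF ⟂ QF and the tangent condition forces AU to be normal to UN, with radius 7.7, so the center A sits 7.7 in from both sides at A = (35.90, -14.30). That places the tangent points at F = (43.60, -14.30) on QF and U = (35.90, -22.00) on UN. Then |LU| = |U − L| = 42.10.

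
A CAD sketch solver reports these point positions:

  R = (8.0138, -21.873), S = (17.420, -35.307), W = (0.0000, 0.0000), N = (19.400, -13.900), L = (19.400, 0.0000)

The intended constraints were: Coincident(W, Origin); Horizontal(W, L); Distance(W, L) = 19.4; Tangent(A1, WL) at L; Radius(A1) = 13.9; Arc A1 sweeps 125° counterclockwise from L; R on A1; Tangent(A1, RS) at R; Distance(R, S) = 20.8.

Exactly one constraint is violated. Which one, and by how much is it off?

Distance(R, S) = 20.8 — off by 4.40.

W = (0.00, 0.00) ✓; W.y = 0.00, L.y = 0.00 ✓; |WL| = 19.40 ✓; ∠(NL, LW) = 90.00° ✓; |NL| = 13.90 ✓; bearing(N→R) − bearing(N→L) = 125.0° ✓; |NR| = 13.90 ✓; ∠(NR, RS) = 90.00° ✓; |RS| = 16.40 ✗.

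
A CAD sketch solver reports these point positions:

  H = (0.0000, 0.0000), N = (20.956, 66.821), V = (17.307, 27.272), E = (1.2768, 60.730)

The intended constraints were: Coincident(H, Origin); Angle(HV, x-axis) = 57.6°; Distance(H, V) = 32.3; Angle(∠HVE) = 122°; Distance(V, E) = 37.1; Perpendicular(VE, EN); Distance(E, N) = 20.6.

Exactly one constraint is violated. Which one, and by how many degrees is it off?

Perpendicular(VE, EN) — off by 8.40°.

H = (0.00, 0.00) ✓; HV at 57.60° ✓; |HV| = 32.30 ✓; ∠HVE = 122.0° ✓; |VE| = 37.10 ✓; ∠(VE, EN) = 98.40° ✗; |EN| = 20.60 ✓.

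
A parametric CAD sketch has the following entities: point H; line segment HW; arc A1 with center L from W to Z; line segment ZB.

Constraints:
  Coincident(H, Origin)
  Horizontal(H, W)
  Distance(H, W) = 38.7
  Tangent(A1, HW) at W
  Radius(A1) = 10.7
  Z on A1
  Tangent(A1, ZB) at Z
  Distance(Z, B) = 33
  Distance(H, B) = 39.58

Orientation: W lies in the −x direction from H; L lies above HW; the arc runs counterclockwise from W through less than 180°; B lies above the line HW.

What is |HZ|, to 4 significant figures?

29.62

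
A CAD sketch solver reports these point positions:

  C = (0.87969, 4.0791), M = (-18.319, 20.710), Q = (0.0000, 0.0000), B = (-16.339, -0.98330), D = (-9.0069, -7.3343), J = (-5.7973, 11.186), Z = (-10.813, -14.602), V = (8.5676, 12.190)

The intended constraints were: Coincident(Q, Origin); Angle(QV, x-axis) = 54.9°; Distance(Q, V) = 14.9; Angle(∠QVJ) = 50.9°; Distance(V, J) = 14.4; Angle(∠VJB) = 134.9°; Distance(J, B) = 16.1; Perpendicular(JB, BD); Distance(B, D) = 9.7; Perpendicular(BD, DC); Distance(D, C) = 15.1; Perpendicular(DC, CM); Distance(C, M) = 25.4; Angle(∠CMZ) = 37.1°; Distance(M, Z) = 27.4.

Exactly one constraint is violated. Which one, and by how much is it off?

Distance(M, Z) = 27.4 — off by 8.70.

Q = (0.00, 0.00) ✓; QV at 54.90° ✓; |QV| = 14.90 ✓; ∠QVJ = 50.90° ✓; |VJ| = 14.40 ✓; ∠VJB = 134.9° ✓; |JB| = 16.10 ✓; ∠(JB, BD) = 90.00° ✓; |BD| = 9.700 ✓; ∠(BD, DC) = 90.00° ✓; |DC| = 15.10 ✓; ∠(DC, CM) = 90.00° ✓; |CM| = 25.40 ✓; ∠CMZ = 37.10° ✓; |MZ| = 36.10 ✗.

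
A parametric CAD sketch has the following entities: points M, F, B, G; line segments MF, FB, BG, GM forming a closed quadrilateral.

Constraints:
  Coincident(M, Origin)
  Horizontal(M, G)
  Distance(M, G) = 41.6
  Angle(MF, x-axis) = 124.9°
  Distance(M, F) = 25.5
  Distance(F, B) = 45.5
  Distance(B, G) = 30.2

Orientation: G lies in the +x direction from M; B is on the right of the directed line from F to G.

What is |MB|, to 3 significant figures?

20.2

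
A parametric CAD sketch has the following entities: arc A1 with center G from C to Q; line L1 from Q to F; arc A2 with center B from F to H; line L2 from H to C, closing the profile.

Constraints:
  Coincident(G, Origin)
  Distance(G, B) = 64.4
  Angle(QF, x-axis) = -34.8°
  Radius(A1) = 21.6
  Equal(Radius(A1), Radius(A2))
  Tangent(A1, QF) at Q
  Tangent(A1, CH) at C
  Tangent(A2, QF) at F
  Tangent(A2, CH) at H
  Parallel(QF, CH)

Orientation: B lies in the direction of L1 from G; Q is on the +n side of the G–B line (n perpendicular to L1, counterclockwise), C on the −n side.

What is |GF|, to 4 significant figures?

67.93

The slot axis is L1's direction at -34.8°, so u = (cos -34.8°, sin -34.8°) = (0.8211, -0.5707) and n = (−sin -34.8°, cos -34.8°) = (0.5707, 0.8211). G is at the origin and B lies 64.4 along u from G, so B = 64.4·u = (52.88, -36.75). Tangency of A1 to both parallel lines with radius 21.6 puts Q and C at G ± 21.6·n: Q = (12.33, 17.74), C = (-12.33, -17.74). Equal radii place F and H the same way about B: F = B + 21.6·n = (65.21, -19.02), H = B − 21.6·n = (40.55, -54.49). Then |GF| = |F − G| = 67.93.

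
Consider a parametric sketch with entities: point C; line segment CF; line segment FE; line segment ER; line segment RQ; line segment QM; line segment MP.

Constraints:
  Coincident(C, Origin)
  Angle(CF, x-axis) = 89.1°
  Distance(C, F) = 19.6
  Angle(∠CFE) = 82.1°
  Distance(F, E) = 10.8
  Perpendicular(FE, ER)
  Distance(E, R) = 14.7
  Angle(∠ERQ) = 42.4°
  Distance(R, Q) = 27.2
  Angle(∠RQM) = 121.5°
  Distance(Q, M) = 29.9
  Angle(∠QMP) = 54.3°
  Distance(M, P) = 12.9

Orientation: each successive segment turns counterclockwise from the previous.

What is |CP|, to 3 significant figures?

43.8

C is at the origin; CF runs at 89.1° with length 19.6, so F = (0.308, 19.6). ∠CFE = 82.1° gives FE at -173° from the x-axis; with |FE| = 10.8, E = (-10.4, 18.3). FE ⟂ ER, so ER runs at -83.0°; with |ER| = 14.7, R = (-8.62, 3.69). ∠ERQ = 42.4° gives RQ at 54.6° from the x-axis; with |RQ| = 27.2, Q = (7.14, 25.9). ∠RQM = 121.5° gives QM at 113° from the x-axis; with |QM| = 29.9, M = (-4.59, 53.4). ∠QMP = 54.3° gives MP at -121° from the x-axis; with |MP| = 12.9, P = (-11.3, 42.3). Then |CP| = |P − C| = 43.8.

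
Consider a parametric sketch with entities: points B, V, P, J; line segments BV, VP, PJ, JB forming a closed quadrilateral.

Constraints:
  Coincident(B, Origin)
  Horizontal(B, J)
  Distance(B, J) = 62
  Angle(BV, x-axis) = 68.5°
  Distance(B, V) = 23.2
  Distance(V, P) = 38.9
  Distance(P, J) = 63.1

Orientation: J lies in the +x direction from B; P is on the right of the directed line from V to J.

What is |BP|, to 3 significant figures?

16.6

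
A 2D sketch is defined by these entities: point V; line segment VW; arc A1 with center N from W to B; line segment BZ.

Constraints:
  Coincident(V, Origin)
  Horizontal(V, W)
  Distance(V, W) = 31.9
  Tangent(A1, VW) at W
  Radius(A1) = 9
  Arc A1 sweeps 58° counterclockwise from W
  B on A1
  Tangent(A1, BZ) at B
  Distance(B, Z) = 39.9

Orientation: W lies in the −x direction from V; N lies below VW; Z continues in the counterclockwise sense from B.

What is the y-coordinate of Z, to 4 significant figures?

-38.07

On A1, W sits at bearing 90° from N; a 58° counterclockwise sweep puts B at bearing 148°, so B = N + 9.0·(cos 148°, sin 148°) = (-39.53, -4.231). A1 meets BZ tangentially, so NB is at right angles to BZ, so BZ runs along (−sin 148°, cos 148°); with |BZ| = 39.9, Z = (-60.68, -38.07). So Z.y = -38.07.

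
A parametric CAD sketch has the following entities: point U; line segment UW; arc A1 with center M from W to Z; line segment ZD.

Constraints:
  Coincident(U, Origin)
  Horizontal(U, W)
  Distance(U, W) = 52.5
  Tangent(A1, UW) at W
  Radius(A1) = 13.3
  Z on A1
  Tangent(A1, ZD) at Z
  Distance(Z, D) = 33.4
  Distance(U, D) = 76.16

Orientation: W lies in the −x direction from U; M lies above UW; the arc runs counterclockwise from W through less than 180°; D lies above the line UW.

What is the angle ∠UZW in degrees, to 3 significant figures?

93.2°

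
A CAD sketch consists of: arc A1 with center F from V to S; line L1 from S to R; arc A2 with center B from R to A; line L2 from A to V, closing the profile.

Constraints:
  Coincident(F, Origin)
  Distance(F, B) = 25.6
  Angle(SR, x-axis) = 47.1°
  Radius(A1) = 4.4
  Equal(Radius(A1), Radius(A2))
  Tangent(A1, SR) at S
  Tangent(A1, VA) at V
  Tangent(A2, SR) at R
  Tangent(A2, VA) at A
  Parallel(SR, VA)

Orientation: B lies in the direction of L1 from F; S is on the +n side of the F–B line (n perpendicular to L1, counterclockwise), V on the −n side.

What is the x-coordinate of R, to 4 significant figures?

14.20

The slot axis is L1's direction at 47.1°, so u = (cos 47.1°, sin 47.1°) = (0.6807, 0.7325) and n = (−sin 47.1°, cos 47.1°) = (-0.7325, 0.6807). F is at the origin and B lies 25.6 along u from F, so B = 25.6·u = (17.43, 18.75). Tangency of A1 to both parallel lines with radius 4.4 puts S and V at F ± 4.4·n: S = (-3.223, 2.995), V = (3.223, -2.995). Equal radii place R and A the same way about B: R = B + 4.4·n = (14.20, 21.75), A = B − 4.4·n = (20.65, 15.76). So R.x = 14.20.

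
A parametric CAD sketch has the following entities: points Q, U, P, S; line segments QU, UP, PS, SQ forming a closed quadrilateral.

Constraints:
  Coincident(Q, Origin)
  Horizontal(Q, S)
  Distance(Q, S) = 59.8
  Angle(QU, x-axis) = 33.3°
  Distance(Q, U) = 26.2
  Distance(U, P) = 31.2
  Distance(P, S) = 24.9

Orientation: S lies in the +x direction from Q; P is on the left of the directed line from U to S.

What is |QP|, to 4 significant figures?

56.83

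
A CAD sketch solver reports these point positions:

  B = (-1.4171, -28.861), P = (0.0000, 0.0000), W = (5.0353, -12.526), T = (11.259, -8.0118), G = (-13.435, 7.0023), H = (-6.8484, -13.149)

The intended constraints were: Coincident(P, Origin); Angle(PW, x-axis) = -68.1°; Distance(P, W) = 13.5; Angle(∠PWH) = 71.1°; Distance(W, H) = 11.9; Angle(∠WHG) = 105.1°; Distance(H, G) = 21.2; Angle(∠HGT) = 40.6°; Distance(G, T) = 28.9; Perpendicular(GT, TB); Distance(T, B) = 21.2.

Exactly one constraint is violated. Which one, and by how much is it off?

Distance(T, B) = 21.2 — off by 3.20.

P = (0.00, 0.00) ✓; PW at -68.10° ✓; |PW| = 13.50 ✓; ∠PWH = 71.10° ✓; |WH| = 11.90 ✓; ∠WHG = 105.1° ✓; |HG| = 21.20 ✓; ∠HGT = 40.60° ✓; |GT| = 28.90 ✓; ∠(GT, TB) = 90.00° ✓; |TB| = 24.40 ✗.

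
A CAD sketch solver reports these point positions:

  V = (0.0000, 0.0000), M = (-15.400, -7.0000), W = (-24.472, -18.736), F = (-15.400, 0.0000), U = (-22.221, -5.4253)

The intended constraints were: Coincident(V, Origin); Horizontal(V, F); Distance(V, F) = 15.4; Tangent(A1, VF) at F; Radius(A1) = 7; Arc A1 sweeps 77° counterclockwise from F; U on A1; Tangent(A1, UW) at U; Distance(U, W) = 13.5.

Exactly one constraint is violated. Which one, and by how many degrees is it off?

Tangent(A1, UW) at U — off by 3.40°.

V = (0.00, 0.00) ✓; V.y = 0.00, F.y = 0.00 ✓; |VF| = 15.40 ✓; ∠(MF, FV) = 90.00° ✓; |MF| = 7.000 ✓; bearing(M→U) − bearing(M→F) = 77.00° ✓; |MU| = 7.000 ✓; ∠(MU, UW) = 86.60° ✗; |UW| = 13.50 ✓.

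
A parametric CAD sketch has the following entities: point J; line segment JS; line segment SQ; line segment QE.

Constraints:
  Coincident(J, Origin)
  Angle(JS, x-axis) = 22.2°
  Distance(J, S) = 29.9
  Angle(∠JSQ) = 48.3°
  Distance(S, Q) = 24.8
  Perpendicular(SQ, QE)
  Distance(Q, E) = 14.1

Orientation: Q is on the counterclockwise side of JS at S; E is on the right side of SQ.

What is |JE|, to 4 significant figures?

36.75

∠JSQ = 48.3°, so SQ runs at 22.2° + (180° − 48.3°) = 153.9° from the x-axis; with |SQ| = 24.8, Q = S + 24.8·(cos 153.9°, sin 153.9°) = (5.412, 22.21). SQ ⟂ QE; with |QE| = 14.1 on the right of SQ, E = Q + 14.1·(0.4399, 0.8980) = (11.62, 34.87). Then |JE| = |E − J| = 36.75.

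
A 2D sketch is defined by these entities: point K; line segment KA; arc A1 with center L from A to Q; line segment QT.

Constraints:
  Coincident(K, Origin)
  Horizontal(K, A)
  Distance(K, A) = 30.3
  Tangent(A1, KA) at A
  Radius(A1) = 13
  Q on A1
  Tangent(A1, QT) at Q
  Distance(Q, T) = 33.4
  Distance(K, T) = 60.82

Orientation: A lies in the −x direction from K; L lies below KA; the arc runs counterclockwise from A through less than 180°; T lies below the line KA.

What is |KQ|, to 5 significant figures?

45.735

K is at the origin; K and A share the same y with |KA| = 30.3 and A on the −x side, so A = (-30.300, 0.0000). Tangency of A1 to KA means the radius LA is perpendicular to KA, so L = A + (0, -13) = (-30.300, -13.000). Since LQ ⟂ QT (tangency), |LT| = √(13.0² + 33.4²) = 35.841 regardless of where Q sits on A1. So T lies on both circle(K, 60.82) and circle(L, 35.841); the below-KA intersection is T = (-37.107, -48.188). Q is the foot of the tangent from T: Q = (-43.090, -15.328).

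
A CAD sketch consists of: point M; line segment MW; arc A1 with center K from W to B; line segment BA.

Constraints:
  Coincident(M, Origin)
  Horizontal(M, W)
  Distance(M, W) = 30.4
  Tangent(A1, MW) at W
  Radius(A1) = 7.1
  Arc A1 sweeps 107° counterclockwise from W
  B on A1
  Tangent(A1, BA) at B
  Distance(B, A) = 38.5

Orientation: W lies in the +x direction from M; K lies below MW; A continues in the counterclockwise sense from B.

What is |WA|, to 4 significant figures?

46.21

On A1, W sits at bearing 90° from K; a 107° counterclockwise sweep puts B at bearing 197°, so B = K + 7.1·(cos 197°, sin 197°) = (23.61, -9.176). Tangency of A1 to BA means the radius KB is perpendicular to BA, so BA runs along (−sin 197°, cos 197°); with |BA| = 38.5, A = (34.87, -45.99). Then |WA| = |A − W| = 46.21.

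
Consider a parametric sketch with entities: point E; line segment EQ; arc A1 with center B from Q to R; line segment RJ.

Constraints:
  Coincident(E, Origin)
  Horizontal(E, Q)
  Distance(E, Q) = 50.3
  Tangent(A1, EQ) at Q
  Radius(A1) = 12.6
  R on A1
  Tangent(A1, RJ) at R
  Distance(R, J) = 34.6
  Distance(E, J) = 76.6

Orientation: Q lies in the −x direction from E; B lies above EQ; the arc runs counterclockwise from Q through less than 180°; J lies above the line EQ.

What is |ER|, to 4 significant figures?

44.52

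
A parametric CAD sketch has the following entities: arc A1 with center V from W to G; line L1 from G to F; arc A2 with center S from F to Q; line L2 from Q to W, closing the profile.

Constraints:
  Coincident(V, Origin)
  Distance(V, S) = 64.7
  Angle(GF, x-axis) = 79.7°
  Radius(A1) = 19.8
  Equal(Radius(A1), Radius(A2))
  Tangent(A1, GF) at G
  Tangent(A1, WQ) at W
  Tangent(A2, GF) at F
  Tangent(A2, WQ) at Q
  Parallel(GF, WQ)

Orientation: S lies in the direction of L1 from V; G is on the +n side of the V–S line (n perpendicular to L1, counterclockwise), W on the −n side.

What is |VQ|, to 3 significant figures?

67.7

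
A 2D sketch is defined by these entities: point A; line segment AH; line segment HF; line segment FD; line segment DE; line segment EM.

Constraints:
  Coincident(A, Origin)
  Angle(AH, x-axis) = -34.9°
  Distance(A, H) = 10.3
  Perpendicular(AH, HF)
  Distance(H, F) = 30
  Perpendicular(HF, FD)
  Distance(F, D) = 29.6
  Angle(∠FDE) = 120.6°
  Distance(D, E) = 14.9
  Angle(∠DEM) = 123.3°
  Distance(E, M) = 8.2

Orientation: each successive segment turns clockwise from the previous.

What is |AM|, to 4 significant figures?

25.26

A is at the origin; AH runs at -34.9° with length 10.3, so H = (8.448, -5.893). The perpendicularity gives HF at right angles to AH, so HF runs at -124.9°; with |HF| = 30.0, F = (-8.717, -30.50). HF is perpendicular to FD, so FD runs at 145.1°; with |FD| = 29.6, D = (-32.99, -13.56). ∠FDE = 120.6° gives DE at 85.70° from the x-axis; with |DE| = 14.9, E = (-31.88, 1.296). ∠DEM = 123.3° gives EM at 29.00° from the x-axis; with |EM| = 8.2, M = (-24.70, 5.271). Then |AM| = |M − A| = 25.26.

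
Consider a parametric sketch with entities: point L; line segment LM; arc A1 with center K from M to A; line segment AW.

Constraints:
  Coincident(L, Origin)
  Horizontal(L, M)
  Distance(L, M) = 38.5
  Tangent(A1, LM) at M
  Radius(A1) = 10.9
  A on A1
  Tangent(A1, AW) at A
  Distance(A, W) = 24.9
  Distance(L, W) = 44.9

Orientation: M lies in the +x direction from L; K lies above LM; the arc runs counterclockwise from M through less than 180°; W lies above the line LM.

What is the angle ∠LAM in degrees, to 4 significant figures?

46.47°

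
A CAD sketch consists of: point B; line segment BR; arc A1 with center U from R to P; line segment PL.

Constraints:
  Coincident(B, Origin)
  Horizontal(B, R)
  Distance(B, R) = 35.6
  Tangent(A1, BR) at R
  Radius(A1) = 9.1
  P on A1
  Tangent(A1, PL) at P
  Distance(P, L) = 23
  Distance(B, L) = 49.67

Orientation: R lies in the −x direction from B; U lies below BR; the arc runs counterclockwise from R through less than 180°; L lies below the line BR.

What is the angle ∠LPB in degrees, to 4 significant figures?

85.63°

Checks: |UP| = 9.100 ✓; ∠(UP, PL) = 90.00° ✓; |PL| = 23.00 ✓; |BL| = 49.67 ✓.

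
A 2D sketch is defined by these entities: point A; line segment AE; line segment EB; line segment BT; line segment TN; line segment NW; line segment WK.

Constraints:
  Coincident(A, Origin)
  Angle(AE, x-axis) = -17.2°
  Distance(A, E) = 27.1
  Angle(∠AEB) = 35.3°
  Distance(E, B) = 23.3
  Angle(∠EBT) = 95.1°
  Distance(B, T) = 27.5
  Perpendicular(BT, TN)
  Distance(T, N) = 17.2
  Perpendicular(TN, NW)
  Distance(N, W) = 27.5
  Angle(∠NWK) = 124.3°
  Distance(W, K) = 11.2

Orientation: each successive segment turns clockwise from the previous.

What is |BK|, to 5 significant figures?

10.149

The perpendicularity gives NW at right angles to TN, so NW runs at -66.800°; with |NW| = 27.5, W = (19.550, -8.4766). ∠NWK = 124.3° gives WK at -122.50° from the x-axis; with |WK| = 11.2, K = (13.532, -17.923). Then |BK| = |K − B| = 10.149.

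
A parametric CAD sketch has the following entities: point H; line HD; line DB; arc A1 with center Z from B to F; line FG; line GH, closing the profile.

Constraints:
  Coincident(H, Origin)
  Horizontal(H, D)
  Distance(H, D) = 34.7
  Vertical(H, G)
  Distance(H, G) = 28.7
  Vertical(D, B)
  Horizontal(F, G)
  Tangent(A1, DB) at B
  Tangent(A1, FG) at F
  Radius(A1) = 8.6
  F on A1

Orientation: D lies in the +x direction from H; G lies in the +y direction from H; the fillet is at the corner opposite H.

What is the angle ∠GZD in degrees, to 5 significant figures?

131.40°

HG is vertical with |HG| = 28.7 and G on the +y side, so G = (0.0000, 28.700). The virtual corner opposite H is at (34.700, 28.700). The tangent condition forces ZB to be normal to DB and the tangent condition forces ZF to be normal to FG, with radius 8.6, so the center Z sits 8.6 in from both sides at Z = (26.100, 20.100). Then cos ∠GZD = ZG·ZD / (|ZG||ZD|), giving 131.40°.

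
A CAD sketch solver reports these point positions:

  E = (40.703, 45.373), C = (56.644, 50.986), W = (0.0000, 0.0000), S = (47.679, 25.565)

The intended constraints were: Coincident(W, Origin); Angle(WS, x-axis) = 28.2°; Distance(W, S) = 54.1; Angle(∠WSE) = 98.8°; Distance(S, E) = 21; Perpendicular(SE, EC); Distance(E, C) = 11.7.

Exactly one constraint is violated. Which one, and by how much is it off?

Distance(E, C) = 11.7 — off by 5.20.

W = (0.00, 0.00) ✓; WS at 28.20° ✓; |WS| = 54.10 ✓; ∠WSE = 98.80° ✓; |SE| = 21.00 ✓; ∠(SE, EC) = 90.00° ✓; |EC| = 16.90 ✗.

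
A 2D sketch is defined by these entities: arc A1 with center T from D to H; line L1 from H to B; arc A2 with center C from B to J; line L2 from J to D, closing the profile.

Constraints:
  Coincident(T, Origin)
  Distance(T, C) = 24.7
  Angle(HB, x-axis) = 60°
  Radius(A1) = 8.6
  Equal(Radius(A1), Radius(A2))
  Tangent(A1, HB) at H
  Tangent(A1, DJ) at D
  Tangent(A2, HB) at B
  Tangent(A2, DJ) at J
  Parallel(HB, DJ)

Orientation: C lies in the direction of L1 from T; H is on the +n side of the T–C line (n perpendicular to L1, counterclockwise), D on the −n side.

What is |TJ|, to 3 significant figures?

26.2

The slot axis is L1's direction at 60.0°, so u = (cos 60.0°, sin 60.0°) = (0.500, 0.866) and n = (−sin 60.0°, cos 60.0°) = (-0.866, 0.500). T is at the origin and C lies 24.7 along u from T, so C = 24.7·u = (12.4, 21.4). Tangency of A1 to both parallel lines with radius 8.6 puts H and D at T ± 8.6·n: H = (-7.45, 4.30), D = (7.45, -4.30). Equal radii place B and J the same way about C: B = C + 8.6·n = (4.90, 25.7), J = C − 8.6·n = (19.8, 17.1). Then |TJ| = |J − T| = 26.2.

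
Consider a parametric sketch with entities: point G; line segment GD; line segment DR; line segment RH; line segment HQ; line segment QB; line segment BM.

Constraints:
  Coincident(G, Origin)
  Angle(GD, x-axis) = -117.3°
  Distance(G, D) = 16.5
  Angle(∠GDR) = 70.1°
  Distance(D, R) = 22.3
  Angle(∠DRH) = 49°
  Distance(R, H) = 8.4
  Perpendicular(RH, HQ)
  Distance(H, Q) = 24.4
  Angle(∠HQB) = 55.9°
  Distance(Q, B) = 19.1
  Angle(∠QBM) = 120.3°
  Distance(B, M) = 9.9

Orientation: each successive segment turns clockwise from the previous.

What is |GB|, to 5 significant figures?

32.116

RH is perpendicular to HQ, so HQ runs at -88.200°; with |HQ| = 24.4, Q = (-13.557, -22.424). ∠HQB = 55.9° gives QB at 147.70° from the x-axis; with |QB| = 19.1, B = (-29.701, -12.218). Then |GB| = |B − G| = 32.116.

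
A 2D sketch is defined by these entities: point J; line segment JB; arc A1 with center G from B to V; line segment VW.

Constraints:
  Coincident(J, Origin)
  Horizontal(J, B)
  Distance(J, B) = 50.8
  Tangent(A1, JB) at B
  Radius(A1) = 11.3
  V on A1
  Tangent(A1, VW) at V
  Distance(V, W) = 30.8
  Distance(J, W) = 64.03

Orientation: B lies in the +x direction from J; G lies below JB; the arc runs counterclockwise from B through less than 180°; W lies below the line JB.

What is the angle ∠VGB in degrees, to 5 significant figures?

102.90°

Checks: |GV| = 11.30 ✓; ∠(GV, VW) = 90.00° ✓; |VW| = 30.80 ✓; |JW| = 64.03 ✓.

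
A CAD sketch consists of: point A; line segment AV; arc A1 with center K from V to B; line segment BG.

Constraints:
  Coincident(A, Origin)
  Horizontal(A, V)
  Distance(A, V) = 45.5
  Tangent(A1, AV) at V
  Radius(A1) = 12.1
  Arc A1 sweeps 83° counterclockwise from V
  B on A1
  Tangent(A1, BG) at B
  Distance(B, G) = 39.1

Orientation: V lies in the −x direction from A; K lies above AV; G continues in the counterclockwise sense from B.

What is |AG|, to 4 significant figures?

57.17

A is at the origin; A and V share the same y with |AV| = 45.5 and V on the −x side, so V = (-45.50, 0.000). The tangent condition forces KV to be normal to AV, so K = V + (0, 12.1) = (-45.50, 12.10). On A1, V sits at bearing -90° from K; an 83° counterclockwise sweep puts B at bearing -7°, so B = K + 12.1·(cos -7°, sin -7°) = (-33.49, 10.63). Tangency of A1 to BG means the radius KB is perpendicular to BG, so BG runs along (−sin -7°, cos -7°); with |BG| = 39.1, G = (-28.73, 49.43). Then |AG| = |G − A| = 57.17.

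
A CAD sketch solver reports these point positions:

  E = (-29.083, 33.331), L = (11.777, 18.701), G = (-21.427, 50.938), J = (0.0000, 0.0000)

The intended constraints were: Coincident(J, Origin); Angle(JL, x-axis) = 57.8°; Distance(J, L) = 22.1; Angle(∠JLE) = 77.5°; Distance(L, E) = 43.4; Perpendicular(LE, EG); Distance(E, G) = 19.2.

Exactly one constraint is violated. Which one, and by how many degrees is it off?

Perpendicular(LE, EG) — off by 3.80°.

J = (0.00, 0.00) ✓; JL at 57.80° ✓; |JL| = 22.10 ✓; ∠JLE = 77.50° ✓; |LE| = 43.40 ✓; ∠(LE, EG) = 93.80° ✗; |EG| = 19.20 ✓.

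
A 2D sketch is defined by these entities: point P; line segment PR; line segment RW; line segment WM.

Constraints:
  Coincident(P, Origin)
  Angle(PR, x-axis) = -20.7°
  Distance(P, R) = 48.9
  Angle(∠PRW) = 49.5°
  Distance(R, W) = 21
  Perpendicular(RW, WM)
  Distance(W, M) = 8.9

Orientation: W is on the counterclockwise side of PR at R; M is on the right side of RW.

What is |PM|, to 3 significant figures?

47.3

P is at the origin; PR runs at -20.7° with length 48.9, so R = 48.9·(cos -20.7°, sin -20.7°) = (45.7, -17.3). ∠PRW = 49.5°, so RW runs at -20.7° + (180° − 49.5°) = 110° from the x-axis; with |RW| = 21.0, W = R + 21.0·(cos 110°, sin 110°) = (38.6, 2.47). RW is perpendicular to WM; with |WM| = 8.9 on the right of RW, M = W + 8.9·(0.941, 0.339) = (47.0, 5.49). Then |PM| = |M − P| = 47.3.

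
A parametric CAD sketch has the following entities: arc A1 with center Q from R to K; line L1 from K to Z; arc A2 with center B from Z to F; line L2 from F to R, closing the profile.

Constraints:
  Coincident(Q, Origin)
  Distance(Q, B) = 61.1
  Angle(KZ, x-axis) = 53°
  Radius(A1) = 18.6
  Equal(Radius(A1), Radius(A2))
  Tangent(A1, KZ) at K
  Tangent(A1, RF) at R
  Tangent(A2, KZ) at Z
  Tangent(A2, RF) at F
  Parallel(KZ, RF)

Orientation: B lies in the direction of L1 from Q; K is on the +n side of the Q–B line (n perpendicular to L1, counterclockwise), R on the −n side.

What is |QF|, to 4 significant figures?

63.87

The slot axis is L1's direction at 53.0°, so u = (cos 53.0°, sin 53.0°) = (0.6018, 0.7986) and n = (−sin 53.0°, cos 53.0°) = (-0.7986, 0.6018). Q is at the origin and B lies 61.1 along u from Q, so B = 61.1·u = (36.77, 48.80). Tangency of A1 to both parallel lines with radius 18.6 puts K and R at Q ± 18.6·n: K = (-14.85, 11.19), R = (14.85, -11.19). Equal radii place Z and F the same way about B: Z = B + 18.6·n = (21.92, 59.99), F = B − 18.6·n = (51.63, 37.60). Then |QF| = |F − Q| = 63.87.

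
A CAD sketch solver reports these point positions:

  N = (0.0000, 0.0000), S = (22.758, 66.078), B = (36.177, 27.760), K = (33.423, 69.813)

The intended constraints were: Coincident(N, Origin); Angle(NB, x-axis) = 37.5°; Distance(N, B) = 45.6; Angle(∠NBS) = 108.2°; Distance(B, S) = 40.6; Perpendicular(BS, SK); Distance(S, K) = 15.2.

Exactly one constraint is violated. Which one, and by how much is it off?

Distance(S, K) = 15.2 — off by 3.90.

N = (0.00, 0.00) ✓; NB at 37.50° ✓; |NB| = 45.60 ✓; ∠NBS = 108.2° ✓; |BS| = 40.60 ✓; ∠(BS, SK) = 90.00° ✓; |SK| = 11.30 ✗.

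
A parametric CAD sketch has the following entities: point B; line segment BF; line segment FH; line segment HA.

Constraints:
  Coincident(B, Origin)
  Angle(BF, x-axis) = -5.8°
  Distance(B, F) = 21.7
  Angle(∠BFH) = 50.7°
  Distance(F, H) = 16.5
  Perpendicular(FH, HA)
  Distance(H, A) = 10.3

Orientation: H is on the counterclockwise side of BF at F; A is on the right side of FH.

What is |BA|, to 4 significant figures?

27.23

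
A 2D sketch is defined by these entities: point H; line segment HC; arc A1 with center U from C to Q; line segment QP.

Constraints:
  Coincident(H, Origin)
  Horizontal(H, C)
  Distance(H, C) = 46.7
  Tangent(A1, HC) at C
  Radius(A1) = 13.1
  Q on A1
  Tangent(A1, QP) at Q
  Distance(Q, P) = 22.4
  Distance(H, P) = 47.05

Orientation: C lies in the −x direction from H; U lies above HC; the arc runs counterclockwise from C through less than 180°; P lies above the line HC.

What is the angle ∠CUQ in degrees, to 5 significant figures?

85.828°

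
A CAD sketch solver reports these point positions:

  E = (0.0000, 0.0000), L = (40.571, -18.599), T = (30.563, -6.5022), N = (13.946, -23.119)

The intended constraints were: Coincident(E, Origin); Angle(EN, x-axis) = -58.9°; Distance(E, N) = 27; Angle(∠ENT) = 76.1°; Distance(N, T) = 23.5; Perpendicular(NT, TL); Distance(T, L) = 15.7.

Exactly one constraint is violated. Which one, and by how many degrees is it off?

Perpendicular(NT, TL) — off by 5.40°.

E = (0.00, 0.00) ✓; EN at -58.90° ✓; |EN| = 27.00 ✓; ∠ENT = 76.10° ✓; |NT| = 23.50 ✓; ∠(NT, TL) = 95.40° ✗; |TL| = 15.70 ✓.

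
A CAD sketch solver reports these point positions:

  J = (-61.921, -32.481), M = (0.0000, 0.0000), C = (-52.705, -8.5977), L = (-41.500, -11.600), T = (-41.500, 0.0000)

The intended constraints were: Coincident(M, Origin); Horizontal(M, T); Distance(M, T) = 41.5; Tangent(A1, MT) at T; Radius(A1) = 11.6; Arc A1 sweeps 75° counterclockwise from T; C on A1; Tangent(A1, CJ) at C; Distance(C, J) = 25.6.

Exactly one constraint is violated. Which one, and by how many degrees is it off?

Tangent(A1, CJ) at C — off by 6.10°.

M = (0.00, 0.00) ✓; M.y = 0.00, T.y = 0.00 ✓; |MT| = 41.50 ✓; ∠(LT, TM) = 90.00° ✓; |LT| = 11.60 ✓; bearing(L→C) − bearing(L→T) = 75.00° ✓; |LC| = 11.60 ✓; ∠(LC, CJ) = 96.10° ✗; |CJ| = 25.60 ✓.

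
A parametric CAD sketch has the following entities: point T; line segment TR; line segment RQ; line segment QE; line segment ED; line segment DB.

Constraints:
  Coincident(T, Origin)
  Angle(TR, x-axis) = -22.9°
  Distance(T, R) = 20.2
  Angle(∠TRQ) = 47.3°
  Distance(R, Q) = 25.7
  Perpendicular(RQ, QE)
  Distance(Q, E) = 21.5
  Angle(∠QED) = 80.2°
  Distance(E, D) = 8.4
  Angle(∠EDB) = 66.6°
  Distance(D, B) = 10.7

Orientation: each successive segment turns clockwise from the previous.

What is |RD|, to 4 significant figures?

26.58

RQ is perpendicular to QE, so QE runs at 114.4°; with |QE| = 21.5, E = (-13.68, 1.103). ∠QED = 80.2° gives ED at 14.60° from the x-axis; with |ED| = 8.4, D = (-5.550, 3.220). Then |RD| = |D − R| = 26.58.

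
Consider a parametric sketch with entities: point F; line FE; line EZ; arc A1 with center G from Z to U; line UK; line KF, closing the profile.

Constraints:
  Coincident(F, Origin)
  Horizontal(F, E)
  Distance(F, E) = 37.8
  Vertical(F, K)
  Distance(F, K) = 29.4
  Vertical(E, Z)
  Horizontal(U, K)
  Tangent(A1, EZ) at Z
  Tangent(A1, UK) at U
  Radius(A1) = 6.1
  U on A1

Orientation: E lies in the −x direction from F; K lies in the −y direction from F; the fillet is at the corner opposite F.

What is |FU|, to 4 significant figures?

43.23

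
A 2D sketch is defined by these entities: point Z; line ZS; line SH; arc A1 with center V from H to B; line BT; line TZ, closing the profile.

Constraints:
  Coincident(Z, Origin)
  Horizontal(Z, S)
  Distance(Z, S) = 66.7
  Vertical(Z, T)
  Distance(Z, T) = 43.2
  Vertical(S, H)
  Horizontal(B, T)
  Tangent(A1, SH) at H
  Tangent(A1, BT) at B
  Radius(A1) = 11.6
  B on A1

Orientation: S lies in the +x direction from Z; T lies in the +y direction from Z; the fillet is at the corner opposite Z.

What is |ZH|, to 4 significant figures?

73.81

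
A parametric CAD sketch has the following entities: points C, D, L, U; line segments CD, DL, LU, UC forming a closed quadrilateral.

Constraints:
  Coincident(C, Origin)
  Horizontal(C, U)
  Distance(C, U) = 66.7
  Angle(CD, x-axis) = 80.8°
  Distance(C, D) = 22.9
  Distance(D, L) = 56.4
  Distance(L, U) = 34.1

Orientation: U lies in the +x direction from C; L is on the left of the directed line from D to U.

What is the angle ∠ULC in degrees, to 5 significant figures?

73.593°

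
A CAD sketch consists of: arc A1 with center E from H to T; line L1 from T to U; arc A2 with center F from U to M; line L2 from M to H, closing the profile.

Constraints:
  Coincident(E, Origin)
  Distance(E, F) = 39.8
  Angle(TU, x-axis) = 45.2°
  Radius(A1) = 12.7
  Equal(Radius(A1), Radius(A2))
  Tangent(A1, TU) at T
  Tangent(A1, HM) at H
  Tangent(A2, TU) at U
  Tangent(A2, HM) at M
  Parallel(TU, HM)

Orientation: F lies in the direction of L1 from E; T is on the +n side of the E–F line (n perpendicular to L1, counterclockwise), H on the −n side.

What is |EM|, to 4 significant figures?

41.78

The slot axis is L1's direction at 45.2°, so u = (cos 45.2°, sin 45.2°) = (0.7046, 0.7096) and n = (−sin 45.2°, cos 45.2°) = (-0.7096, 0.7046). E is at the origin and F lies 39.8 along u from E, so F = 39.8·u = (28.04, 28.24). Tangency of A1 to both parallel lines with radius 12.7 puts T and H at E ± 12.7·n: T = (-9.012, 8.949), H = (9.012, -8.949). Equal radii place U and M the same way about F: U = F + 12.7·n = (19.03, 37.19), M = F − 12.7·n = (37.06, 19.29). Then |EM| = |M − E| = 41.78.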